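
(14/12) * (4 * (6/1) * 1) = 28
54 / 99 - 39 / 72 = 1 / 264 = 0.00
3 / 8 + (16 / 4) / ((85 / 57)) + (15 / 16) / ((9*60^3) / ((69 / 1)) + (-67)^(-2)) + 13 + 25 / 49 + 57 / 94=9204057485306401 / 535930581517520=17.17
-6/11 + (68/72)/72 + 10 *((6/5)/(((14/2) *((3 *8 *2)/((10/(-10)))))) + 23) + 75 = 30379873/99792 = 304.43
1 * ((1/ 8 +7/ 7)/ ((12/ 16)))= 3/ 2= 1.50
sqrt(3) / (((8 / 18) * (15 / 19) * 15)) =19 * sqrt(3) / 100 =0.33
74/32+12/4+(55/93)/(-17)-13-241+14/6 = -6232655/25296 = -246.39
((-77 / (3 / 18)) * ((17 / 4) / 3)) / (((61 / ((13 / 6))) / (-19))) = 323323 / 732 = 441.70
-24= -24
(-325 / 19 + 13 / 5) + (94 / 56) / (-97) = -3747113 / 258020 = -14.52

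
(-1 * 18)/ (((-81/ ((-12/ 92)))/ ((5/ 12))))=-0.01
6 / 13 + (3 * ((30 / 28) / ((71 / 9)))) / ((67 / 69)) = 762873 / 865774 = 0.88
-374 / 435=-0.86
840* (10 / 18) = 1400 / 3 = 466.67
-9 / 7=-1.29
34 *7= 238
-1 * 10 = -10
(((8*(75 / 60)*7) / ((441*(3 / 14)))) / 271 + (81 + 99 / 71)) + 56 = 71898262 / 519507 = 138.40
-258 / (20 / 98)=-6321 / 5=-1264.20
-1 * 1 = -1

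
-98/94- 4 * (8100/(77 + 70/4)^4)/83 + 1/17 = -1027696783318/1044689114637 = -0.98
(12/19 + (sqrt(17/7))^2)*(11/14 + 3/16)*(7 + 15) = 487993/7448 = 65.52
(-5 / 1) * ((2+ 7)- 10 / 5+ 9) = -80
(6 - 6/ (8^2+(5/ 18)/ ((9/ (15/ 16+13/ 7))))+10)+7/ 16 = 16.34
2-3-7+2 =-6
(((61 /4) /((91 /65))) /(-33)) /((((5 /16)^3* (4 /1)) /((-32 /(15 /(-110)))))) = -999424 /1575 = -634.55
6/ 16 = 3/ 8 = 0.38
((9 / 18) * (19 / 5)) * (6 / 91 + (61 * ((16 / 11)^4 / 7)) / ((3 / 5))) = 2471080891 / 19984965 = 123.65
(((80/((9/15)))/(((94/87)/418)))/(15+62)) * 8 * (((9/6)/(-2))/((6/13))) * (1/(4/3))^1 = -2148900/329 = -6531.61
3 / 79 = 0.04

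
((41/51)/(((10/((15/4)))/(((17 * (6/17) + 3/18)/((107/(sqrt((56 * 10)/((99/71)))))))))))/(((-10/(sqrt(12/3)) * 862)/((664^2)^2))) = -36861067753984 * sqrt(27335)/388074555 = -15704072.16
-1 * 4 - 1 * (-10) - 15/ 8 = 4.12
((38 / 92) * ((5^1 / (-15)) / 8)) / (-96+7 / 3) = 19 / 103408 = 0.00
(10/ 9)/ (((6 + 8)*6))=5/ 378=0.01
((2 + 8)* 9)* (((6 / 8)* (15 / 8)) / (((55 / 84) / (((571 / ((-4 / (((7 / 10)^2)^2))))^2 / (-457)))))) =-3197134082312541 / 6434560000000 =-496.87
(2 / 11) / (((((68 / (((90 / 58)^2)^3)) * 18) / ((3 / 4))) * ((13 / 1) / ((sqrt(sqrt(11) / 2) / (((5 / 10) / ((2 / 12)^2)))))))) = 307546875 * 11^(1 / 4) * sqrt(2) / 92544991574464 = 0.00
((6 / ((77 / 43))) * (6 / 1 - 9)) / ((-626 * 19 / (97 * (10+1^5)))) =37539 / 41629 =0.90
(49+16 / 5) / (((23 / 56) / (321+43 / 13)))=61621056 / 1495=41218.10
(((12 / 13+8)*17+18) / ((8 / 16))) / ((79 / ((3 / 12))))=1103 / 1027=1.07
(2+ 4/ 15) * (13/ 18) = 221/ 135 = 1.64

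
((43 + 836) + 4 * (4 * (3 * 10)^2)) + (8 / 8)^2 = 15280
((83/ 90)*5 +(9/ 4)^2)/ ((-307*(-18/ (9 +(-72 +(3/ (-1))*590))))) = -851123/ 265248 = -3.21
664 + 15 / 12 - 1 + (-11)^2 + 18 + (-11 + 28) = 3281 / 4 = 820.25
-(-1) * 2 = 2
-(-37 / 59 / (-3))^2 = -1369 / 31329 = -0.04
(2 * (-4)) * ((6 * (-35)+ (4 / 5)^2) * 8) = 334976 / 25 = 13399.04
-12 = -12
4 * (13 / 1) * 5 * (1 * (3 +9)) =3120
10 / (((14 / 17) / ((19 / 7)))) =1615 / 49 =32.96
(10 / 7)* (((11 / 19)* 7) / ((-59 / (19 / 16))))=-55 / 472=-0.12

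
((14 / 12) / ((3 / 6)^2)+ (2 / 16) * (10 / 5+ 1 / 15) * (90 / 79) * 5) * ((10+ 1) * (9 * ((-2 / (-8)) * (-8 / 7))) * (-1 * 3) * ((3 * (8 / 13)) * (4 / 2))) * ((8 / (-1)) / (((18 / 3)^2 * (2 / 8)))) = -12289728 / 7189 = -1709.52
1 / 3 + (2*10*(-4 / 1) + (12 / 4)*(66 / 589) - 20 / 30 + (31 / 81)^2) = -308577356 / 3864429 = -79.85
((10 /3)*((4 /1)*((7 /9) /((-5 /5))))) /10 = -28 /27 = -1.04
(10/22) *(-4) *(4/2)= -40/11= -3.64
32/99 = 0.32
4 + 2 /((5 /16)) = 52 /5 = 10.40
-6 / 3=-2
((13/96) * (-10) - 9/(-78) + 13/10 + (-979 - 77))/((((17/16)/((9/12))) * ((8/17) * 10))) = -3294529/20800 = -158.39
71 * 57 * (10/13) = 3113.08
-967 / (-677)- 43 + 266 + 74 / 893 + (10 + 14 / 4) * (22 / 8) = 1265400473 / 4836488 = 261.64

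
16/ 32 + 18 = 37/ 2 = 18.50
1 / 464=0.00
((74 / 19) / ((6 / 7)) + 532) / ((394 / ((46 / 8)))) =703409 / 89832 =7.83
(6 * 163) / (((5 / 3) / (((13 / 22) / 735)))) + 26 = 356707 / 13475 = 26.47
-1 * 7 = -7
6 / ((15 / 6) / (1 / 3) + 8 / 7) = 84 / 121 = 0.69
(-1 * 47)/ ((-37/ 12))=564/ 37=15.24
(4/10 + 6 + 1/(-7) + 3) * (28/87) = 432/145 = 2.98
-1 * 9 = -9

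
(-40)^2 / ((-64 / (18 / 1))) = -450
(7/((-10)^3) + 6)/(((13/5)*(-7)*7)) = -461/9800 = -0.05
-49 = -49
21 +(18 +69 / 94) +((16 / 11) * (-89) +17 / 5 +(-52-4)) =-735797 / 5170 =-142.32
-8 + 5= -3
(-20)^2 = 400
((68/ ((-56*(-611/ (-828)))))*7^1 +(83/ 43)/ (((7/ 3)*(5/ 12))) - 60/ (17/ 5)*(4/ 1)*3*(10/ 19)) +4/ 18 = -322826066924/ 2673146385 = -120.77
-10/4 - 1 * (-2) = -1/2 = -0.50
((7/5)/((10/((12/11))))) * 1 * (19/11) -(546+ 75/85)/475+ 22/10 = 1282382/977075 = 1.31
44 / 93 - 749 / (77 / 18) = -178634 / 1023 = -174.62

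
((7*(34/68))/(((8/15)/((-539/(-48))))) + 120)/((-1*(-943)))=49585/241408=0.21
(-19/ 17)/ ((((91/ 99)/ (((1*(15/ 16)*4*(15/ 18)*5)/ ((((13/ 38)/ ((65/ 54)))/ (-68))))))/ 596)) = 739598750/ 273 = 2709152.93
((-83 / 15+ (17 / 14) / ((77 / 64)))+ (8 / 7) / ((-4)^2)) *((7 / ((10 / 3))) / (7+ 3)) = -71999 / 77000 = -0.94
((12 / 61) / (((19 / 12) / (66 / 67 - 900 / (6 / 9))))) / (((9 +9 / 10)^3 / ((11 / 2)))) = -241024000 / 253692351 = -0.95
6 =6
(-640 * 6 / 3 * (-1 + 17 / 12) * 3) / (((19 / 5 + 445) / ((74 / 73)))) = -148000 / 40953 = -3.61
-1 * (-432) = 432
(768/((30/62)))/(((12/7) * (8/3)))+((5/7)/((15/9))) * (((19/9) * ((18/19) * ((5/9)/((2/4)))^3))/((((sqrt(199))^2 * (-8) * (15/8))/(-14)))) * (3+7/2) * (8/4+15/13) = 251925256/725355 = 347.31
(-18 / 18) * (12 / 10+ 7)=-41 / 5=-8.20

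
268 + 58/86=268.67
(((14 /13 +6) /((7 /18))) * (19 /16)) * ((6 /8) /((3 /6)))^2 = 35397 /728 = 48.62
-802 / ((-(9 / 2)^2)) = 3208 / 81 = 39.60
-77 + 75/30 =-74.50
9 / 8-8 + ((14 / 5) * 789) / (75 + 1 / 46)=445129 / 19720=22.57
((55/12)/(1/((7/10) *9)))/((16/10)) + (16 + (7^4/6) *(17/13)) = 1391125/2496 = 557.34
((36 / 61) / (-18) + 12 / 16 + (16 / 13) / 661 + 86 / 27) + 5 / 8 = 512809045 / 113221368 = 4.53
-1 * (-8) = 8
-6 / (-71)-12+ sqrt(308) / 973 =-846 / 71+ 2*sqrt(77) / 973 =-11.90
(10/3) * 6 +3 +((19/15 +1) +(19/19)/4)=1531/60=25.52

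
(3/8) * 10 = 15/4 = 3.75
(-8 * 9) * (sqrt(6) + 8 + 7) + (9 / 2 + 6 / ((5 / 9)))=-10647 / 10-72 * sqrt(6)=-1241.06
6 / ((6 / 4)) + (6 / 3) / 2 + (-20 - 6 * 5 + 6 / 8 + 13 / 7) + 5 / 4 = -288 / 7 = -41.14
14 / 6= 2.33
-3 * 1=-3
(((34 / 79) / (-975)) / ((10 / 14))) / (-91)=34 / 5006625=0.00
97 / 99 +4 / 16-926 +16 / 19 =-6951635 / 7524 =-923.93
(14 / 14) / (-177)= -1 / 177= -0.01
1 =1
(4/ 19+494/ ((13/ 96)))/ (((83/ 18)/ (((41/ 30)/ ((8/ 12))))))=12788802/ 7885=1621.92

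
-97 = -97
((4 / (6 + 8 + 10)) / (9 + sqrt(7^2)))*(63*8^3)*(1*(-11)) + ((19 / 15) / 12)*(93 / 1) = -221171 / 60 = -3686.18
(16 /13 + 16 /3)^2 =65536 /1521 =43.09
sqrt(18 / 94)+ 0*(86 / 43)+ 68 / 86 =3*sqrt(47) / 47+ 34 / 43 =1.23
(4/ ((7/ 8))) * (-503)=-16096/ 7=-2299.43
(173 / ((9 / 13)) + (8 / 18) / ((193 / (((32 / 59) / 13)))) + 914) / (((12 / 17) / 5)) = 43934370835 / 5329116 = 8244.21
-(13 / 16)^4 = -28561 / 65536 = -0.44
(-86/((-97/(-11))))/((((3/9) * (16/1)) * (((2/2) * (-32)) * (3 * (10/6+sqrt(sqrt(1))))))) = 1419/198656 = 0.01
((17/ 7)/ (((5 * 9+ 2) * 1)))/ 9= 17/ 2961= 0.01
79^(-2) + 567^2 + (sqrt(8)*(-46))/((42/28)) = 2006412850/6241 - 184*sqrt(2)/3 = 321402.26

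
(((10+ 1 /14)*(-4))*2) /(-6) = 94 /7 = 13.43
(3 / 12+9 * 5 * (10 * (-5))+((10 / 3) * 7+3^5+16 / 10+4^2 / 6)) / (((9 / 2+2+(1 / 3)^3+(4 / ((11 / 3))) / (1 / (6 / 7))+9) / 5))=-82293057 / 136982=-600.76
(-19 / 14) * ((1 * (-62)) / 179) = 589 / 1253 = 0.47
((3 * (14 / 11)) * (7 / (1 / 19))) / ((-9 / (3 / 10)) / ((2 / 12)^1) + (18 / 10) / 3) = -9310 / 3289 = -2.83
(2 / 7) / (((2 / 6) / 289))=1734 / 7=247.71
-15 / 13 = -1.15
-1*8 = -8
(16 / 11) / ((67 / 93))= 1488 / 737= 2.02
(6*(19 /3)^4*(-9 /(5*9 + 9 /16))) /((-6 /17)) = 35447312 /6561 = 5402.73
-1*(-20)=20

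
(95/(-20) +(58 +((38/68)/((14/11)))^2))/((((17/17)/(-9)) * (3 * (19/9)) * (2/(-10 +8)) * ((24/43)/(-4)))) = -4686126111/8609888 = -544.27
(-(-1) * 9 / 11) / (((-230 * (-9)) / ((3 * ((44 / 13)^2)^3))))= 989497344 / 555083035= 1.78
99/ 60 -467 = -465.35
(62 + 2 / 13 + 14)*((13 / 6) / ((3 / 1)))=55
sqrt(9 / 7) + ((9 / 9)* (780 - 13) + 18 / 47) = 3* sqrt(7) / 7 + 36067 / 47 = 768.52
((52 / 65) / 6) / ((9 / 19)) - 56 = -7522 / 135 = -55.72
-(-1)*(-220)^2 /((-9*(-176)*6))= 275 /54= 5.09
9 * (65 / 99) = 65 / 11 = 5.91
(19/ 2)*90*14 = 11970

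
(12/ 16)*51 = 153/ 4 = 38.25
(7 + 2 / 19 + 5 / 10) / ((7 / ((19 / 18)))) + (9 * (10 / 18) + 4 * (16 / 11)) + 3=41483 / 2772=14.97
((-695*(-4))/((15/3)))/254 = 2.19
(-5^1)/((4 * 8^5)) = -5/131072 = -0.00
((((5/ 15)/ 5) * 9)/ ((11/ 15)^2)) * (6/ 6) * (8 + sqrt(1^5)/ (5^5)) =675027/ 75625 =8.93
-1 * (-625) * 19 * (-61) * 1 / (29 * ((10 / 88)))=-6374500 / 29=-219810.34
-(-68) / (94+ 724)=34 / 409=0.08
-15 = -15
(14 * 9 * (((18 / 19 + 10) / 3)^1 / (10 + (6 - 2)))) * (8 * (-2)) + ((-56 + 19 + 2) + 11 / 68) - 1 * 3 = -727799 / 1292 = -563.31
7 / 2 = 3.50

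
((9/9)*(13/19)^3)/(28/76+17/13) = 28561/149454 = 0.19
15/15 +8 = 9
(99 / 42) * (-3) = -99 / 14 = -7.07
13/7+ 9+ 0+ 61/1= 503/7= 71.86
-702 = -702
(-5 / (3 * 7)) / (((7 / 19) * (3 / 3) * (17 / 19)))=-1805 / 2499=-0.72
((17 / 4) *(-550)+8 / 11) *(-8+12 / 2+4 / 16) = 359863 / 88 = 4089.35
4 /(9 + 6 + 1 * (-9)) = 0.67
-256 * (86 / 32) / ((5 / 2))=-1376 / 5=-275.20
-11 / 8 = -1.38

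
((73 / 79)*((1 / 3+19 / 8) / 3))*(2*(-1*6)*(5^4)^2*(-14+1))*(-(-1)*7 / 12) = 168669921875 / 5688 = 29653643.09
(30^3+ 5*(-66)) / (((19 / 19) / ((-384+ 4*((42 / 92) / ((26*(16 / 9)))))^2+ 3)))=44994277390486095 / 11443328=3931922373.50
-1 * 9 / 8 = -9 / 8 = -1.12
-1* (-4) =4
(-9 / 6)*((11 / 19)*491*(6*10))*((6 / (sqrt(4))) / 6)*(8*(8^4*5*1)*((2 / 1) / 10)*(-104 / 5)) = 165653250048 / 19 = 8718592107.79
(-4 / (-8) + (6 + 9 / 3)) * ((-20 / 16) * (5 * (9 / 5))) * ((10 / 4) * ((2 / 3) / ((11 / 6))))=-4275 / 44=-97.16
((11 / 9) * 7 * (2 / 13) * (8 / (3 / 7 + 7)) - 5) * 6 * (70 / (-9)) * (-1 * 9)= -762860 / 507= -1504.65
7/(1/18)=126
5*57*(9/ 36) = 285/ 4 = 71.25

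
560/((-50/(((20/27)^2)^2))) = -1792000/531441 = -3.37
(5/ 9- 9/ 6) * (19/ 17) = -19/ 18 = -1.06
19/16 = 1.19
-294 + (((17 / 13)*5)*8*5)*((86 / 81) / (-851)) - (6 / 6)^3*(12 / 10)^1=-1324110028 / 4480515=-295.53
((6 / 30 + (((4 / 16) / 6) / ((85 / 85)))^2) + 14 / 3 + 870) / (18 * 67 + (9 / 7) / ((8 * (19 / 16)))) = 335109593 / 461998080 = 0.73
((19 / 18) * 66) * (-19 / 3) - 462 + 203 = -6302 / 9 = -700.22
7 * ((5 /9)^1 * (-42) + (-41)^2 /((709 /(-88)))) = -3453898 /2127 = -1623.84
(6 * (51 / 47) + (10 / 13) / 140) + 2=72847 / 8554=8.52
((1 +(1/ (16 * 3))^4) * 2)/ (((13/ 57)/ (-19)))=-166.62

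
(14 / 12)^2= 49 / 36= 1.36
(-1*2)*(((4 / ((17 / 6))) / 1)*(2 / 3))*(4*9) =-1152 / 17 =-67.76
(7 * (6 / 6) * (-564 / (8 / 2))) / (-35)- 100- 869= -940.80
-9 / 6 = -3 / 2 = -1.50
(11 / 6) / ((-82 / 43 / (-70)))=16555 / 246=67.30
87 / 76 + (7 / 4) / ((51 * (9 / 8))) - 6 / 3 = -28771 / 34884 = -0.82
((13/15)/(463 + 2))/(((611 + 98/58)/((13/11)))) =0.00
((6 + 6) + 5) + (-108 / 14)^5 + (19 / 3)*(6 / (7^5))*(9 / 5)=-2294396183 / 84035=-27302.86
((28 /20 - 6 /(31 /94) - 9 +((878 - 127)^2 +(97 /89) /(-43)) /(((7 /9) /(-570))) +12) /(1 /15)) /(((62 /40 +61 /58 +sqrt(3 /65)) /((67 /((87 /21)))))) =-45115397163642825069960 /1162651023227 +266778104245428338080 * sqrt(195) /1162651023227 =-35599713801.19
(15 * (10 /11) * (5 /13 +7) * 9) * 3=2718.88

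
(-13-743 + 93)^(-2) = 1 / 439569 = 0.00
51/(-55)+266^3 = 1035160229/55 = 18821095.07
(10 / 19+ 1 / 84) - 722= -1151453 / 1596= -721.46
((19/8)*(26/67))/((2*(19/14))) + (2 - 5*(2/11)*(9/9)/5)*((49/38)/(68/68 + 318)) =6198381/17867828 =0.35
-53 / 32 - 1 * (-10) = 267 / 32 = 8.34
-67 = -67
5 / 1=5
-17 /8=-2.12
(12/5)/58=6/145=0.04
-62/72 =-31/36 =-0.86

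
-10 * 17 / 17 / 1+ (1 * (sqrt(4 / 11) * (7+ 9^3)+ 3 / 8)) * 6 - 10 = -71 / 4+ 8832 * sqrt(11) / 11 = 2645.20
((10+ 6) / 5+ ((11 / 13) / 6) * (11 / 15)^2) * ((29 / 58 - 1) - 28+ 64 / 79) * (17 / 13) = -171035725 / 1441908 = -118.62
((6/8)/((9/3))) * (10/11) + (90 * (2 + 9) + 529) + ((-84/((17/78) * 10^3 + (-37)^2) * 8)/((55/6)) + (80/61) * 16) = 639612850909/415288610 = 1540.16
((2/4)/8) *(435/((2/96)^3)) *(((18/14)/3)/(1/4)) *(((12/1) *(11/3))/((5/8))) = 2540077056/7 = 362868150.86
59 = 59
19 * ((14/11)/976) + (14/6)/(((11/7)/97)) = 2319863/16104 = 144.06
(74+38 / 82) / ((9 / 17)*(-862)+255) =-51901 / 140343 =-0.37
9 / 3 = 3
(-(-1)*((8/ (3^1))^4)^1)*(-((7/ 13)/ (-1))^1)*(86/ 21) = 352256/ 3159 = 111.51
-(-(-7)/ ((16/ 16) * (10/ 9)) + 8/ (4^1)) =-83/ 10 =-8.30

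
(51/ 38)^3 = 132651/ 54872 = 2.42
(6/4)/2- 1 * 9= -33/4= -8.25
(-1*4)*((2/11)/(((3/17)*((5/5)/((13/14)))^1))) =-884/231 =-3.83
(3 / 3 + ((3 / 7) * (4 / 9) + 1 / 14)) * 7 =8.83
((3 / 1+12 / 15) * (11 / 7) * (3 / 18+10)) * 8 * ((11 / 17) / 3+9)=4793624 / 1071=4475.84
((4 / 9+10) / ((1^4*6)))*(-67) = -3149 / 27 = -116.63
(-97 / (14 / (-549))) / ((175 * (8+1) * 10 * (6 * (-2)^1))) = -5917 / 294000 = -0.02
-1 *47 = -47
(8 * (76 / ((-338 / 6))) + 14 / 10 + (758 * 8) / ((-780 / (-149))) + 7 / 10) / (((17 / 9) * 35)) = 17486733 / 1005550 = 17.39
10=10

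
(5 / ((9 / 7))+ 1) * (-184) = -8096 / 9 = -899.56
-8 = -8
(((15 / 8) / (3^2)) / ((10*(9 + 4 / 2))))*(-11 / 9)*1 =-1 / 432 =-0.00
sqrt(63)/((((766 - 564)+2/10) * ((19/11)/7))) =385 * sqrt(7)/6403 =0.16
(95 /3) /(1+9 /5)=475 /42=11.31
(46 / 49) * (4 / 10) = 92 / 245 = 0.38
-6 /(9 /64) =-128 /3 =-42.67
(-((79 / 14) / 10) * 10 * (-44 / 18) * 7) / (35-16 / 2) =869 / 243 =3.58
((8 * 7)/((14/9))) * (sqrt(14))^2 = 504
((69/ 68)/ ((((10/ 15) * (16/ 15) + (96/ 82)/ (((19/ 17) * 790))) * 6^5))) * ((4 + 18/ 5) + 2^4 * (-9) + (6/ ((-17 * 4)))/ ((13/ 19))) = -427080200947/ 17078402045952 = -0.03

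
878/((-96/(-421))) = 184819/48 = 3850.40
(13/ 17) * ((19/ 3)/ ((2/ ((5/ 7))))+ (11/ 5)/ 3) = 481/ 210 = 2.29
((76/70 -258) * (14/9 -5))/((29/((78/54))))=3623776/82215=44.08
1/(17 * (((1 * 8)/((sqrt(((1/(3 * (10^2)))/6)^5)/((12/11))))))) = 11 * sqrt(2)/317260800000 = 0.00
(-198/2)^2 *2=19602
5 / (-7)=-5 / 7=-0.71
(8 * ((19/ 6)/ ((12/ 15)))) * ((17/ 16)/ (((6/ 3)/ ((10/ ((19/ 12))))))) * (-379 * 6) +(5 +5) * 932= -232292.50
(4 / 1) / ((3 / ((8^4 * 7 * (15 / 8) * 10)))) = 716800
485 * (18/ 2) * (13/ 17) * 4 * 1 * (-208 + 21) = -2496780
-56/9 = -6.22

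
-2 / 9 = -0.22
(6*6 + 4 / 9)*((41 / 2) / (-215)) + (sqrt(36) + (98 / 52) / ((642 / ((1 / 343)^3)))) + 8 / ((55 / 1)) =260461028837279 / 97531983368820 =2.67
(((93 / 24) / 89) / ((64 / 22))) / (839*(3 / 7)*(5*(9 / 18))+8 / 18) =0.00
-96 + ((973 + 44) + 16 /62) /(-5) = -299.45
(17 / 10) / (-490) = -17 / 4900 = -0.00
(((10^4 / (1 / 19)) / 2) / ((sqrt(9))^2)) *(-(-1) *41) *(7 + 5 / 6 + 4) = 138272500 / 27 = 5121203.70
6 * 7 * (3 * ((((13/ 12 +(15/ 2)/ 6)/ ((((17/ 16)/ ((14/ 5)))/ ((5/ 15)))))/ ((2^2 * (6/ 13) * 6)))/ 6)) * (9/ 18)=4459/ 2295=1.94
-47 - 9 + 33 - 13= -36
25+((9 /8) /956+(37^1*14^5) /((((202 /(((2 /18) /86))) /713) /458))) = 12424675630907207 /298937376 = 41562804.21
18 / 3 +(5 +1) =12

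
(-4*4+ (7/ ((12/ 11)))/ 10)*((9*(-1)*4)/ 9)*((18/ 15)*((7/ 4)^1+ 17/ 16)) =16587/ 80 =207.34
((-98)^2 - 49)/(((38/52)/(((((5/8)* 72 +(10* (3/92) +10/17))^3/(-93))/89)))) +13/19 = -1916530075143146697/12534169545164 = -152904.43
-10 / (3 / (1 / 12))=-5 / 18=-0.28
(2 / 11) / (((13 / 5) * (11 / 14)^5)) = 5378240 / 23030293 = 0.23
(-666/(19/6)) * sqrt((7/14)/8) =-999/19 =-52.58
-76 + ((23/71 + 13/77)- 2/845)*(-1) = -353356236/4619615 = -76.49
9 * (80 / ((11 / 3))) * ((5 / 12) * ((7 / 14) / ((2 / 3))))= 675 / 11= 61.36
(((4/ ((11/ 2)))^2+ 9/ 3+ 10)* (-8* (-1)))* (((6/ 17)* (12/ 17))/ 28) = 235728/ 244783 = 0.96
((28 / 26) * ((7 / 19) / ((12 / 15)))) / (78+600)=245 / 334932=0.00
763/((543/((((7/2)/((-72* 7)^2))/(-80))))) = -109/450385920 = -0.00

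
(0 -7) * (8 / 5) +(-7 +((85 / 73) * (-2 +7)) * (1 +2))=-268 / 365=-0.73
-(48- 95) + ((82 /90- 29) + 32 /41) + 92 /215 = 1596181 /79335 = 20.12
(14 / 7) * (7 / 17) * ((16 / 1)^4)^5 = 16924961474604808445886464 / 17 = 995585969094400496816850.80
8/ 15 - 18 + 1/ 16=-4177/ 240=-17.40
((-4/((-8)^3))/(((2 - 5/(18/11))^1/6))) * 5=-135/608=-0.22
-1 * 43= -43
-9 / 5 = -1.80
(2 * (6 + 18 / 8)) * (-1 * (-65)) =2145 / 2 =1072.50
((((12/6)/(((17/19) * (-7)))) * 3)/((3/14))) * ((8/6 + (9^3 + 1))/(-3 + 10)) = -166744/357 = -467.07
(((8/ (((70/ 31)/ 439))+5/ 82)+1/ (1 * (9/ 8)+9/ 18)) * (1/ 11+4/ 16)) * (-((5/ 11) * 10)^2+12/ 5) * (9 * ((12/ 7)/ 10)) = -12987959448942/ 869043175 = -14945.13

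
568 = 568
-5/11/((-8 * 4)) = 5/352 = 0.01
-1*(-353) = 353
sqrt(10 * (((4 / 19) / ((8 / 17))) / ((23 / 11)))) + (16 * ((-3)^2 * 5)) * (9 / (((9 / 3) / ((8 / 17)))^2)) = 160.91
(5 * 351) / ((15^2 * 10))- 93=-4611 / 50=-92.22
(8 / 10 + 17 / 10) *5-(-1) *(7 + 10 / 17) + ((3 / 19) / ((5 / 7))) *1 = 65599 / 3230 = 20.31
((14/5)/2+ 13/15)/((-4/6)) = -3.40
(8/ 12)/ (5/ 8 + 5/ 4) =16/ 45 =0.36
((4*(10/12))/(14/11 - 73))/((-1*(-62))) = -55/73377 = -0.00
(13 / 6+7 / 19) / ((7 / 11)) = 3179 / 798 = 3.98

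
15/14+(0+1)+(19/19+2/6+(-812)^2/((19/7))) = 193849853/798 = 242919.62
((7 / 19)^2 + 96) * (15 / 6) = 240.34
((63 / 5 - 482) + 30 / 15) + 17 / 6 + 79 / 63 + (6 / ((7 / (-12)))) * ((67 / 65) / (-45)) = -2709001 / 5850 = -463.08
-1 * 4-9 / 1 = -13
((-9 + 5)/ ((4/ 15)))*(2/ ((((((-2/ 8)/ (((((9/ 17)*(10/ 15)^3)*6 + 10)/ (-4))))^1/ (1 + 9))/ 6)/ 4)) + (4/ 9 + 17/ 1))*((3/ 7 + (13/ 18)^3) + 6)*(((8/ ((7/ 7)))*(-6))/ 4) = 1119873108955/ 173502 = 6454525.65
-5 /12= -0.42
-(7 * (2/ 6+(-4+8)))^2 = -8281/ 9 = -920.11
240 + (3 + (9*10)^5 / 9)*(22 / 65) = 1110324282 / 5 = 222064856.40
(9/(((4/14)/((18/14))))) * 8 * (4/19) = 1296/19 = 68.21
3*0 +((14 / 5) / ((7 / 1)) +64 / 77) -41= -15311 / 385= -39.77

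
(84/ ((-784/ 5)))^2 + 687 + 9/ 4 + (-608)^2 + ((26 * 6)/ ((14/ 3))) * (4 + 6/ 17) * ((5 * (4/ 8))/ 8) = 4936678001/ 13328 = 370399.01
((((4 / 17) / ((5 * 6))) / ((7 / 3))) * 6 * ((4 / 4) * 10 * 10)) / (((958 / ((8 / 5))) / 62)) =11904 / 57001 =0.21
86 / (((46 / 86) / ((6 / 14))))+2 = 11416 / 161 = 70.91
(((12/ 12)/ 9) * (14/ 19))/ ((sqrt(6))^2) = 7/ 513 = 0.01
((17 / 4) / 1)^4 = 83521 / 256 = 326.25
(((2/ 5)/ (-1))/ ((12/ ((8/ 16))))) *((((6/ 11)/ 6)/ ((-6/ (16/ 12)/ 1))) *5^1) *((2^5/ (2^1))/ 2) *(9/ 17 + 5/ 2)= 206/ 5049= 0.04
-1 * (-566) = 566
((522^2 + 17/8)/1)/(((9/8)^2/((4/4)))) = 17439112/81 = 215297.68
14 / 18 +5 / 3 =22 / 9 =2.44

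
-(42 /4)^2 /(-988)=0.11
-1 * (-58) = 58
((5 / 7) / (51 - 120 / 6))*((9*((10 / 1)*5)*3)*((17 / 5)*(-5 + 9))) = 91800 / 217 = 423.04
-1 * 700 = -700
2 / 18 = 1 / 9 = 0.11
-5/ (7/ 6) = -30/ 7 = -4.29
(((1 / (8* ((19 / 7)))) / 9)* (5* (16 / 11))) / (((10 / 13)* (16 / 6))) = 91 / 5016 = 0.02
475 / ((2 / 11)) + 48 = 5321 / 2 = 2660.50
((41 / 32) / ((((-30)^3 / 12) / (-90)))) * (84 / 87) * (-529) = -151823 / 5800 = -26.18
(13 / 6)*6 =13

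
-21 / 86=-0.24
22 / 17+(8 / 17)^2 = 438 / 289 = 1.52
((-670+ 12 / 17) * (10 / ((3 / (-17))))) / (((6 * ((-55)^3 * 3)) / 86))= -978508 / 898425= -1.09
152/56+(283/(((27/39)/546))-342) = 4679921/21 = 222853.38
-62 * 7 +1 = -433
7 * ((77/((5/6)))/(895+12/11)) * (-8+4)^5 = -36427776/49285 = -739.13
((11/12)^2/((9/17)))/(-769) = -2057/996624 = -0.00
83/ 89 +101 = 9072/ 89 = 101.93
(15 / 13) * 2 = 30 / 13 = 2.31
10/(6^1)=1.67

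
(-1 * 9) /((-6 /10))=15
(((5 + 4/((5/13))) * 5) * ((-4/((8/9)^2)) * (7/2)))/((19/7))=-305613/608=-502.65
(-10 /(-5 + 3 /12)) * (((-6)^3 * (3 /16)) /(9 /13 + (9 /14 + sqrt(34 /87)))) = -6233212440 /76209893 + 53660880 * sqrt(2958) /76209893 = -43.49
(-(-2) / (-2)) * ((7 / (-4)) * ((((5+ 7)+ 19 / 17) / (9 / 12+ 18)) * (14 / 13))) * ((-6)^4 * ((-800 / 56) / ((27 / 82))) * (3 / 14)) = -3510912 / 221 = -15886.48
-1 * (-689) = 689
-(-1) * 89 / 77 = 89 / 77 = 1.16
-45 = -45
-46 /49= -0.94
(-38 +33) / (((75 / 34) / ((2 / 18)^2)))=-34 / 1215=-0.03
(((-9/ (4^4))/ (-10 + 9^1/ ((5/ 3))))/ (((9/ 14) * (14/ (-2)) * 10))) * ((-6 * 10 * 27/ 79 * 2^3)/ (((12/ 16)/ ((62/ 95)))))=837/ 34523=0.02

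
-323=-323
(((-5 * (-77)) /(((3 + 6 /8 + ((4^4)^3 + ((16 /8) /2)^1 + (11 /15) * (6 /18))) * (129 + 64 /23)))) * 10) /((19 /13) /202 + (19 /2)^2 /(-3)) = -2759724000 /47665542217876681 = -0.00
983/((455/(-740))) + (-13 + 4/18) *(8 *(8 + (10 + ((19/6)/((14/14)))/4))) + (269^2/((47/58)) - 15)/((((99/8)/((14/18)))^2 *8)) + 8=-11773874430931/3395429037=-3467.57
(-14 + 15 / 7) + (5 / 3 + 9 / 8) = -1523 / 168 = -9.07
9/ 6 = 3/ 2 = 1.50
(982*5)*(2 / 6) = 4910 / 3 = 1636.67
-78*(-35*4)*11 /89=120120 /89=1349.66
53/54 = 0.98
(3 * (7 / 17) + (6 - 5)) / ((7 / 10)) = 380 / 119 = 3.19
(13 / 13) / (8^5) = 1 / 32768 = 0.00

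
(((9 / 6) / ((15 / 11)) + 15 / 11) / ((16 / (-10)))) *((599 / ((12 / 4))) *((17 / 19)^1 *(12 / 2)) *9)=-24836337 / 1672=-14854.27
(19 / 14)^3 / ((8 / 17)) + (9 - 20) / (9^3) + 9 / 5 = 567837647 / 80015040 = 7.10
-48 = -48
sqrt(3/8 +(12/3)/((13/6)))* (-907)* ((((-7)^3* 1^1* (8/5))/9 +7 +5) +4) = 60798.74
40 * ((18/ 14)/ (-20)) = -18/ 7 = -2.57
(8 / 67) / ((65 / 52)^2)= 128 / 1675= 0.08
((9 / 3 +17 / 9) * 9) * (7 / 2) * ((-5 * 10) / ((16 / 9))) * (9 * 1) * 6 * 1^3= -467775 / 2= -233887.50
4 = 4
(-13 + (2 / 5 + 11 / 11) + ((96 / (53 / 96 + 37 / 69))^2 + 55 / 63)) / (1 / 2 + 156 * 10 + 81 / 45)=38775239162 / 7796236329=4.97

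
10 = 10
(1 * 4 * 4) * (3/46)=24/23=1.04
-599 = -599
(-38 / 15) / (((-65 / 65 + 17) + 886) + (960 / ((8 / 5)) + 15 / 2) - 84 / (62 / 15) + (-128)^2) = -0.00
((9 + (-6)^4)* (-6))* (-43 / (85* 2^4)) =33669 / 136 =247.57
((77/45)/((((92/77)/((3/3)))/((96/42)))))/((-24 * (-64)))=847/397440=0.00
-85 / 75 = -17 / 15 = -1.13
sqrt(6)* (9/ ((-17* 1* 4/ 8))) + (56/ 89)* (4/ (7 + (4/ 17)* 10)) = 3808/ 14151 - 18* sqrt(6)/ 17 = -2.32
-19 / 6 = -3.17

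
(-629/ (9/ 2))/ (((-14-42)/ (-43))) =-27047/ 252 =-107.33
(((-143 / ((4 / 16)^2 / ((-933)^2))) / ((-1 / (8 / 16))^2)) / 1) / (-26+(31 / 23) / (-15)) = 171782299260 / 9001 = 19084801.61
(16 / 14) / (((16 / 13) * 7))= 0.13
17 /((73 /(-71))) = -1207 /73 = -16.53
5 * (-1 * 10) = -50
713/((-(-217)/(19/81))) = 437/567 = 0.77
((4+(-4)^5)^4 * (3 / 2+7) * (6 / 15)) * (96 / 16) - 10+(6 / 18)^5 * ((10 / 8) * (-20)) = 5365832703549545 / 243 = 22081616063989.90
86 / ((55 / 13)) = 1118 / 55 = 20.33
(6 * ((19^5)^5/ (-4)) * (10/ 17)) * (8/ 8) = -1396147435323841343049144154207485/ 17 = -82126319724931843708773190000000.00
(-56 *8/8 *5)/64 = -35/8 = -4.38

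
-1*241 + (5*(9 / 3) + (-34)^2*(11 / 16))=2275 / 4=568.75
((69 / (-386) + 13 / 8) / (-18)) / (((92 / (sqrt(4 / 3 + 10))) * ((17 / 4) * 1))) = -2233 * sqrt(102) / 32600016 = -0.00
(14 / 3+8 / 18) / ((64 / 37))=2.95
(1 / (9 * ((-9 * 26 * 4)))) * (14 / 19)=-0.00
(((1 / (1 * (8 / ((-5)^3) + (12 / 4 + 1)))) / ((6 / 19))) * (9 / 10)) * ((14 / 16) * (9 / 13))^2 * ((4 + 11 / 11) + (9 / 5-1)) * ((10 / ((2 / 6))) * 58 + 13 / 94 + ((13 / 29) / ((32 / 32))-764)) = 1003786394625 / 666957824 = 1505.02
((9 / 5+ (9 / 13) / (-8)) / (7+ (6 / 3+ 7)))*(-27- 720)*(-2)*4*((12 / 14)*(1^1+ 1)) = 1996731 / 1820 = 1097.10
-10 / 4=-5 / 2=-2.50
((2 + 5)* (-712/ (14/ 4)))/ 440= -178/ 55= -3.24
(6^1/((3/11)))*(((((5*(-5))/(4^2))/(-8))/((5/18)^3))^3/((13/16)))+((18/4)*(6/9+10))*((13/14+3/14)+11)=30680017653/1456000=21071.44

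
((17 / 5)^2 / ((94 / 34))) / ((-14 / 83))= -407779 / 16450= -24.79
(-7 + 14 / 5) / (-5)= 21 / 25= 0.84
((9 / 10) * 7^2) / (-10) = -441 / 100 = -4.41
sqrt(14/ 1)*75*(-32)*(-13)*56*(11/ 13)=5531666.28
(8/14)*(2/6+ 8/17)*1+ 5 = 5.46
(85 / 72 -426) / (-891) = 30587 / 64152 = 0.48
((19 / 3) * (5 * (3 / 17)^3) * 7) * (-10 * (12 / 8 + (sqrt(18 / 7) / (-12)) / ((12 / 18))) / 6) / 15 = -1995 / 9826 + 285 * sqrt(14) / 39304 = -0.18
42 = 42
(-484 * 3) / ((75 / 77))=-37268 / 25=-1490.72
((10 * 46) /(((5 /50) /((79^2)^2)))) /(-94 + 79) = -35834074520 /3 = -11944691506.67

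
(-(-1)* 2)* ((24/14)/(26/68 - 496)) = -0.01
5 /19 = 0.26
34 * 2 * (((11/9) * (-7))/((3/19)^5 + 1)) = -589311562/1013049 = -581.72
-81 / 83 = -0.98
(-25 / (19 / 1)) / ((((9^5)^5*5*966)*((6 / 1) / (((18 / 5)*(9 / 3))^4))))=-4 / 4648787329906893150282375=-0.00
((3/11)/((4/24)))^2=324/121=2.68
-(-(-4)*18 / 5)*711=-10238.40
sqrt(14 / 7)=sqrt(2)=1.41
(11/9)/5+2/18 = 16/45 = 0.36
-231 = -231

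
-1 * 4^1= -4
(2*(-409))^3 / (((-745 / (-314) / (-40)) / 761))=1046319219601024 / 149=7022276641617.61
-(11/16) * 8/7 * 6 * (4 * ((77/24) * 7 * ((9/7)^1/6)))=-363/4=-90.75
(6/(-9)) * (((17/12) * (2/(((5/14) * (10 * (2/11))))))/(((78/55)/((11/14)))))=-22627/14040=-1.61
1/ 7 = 0.14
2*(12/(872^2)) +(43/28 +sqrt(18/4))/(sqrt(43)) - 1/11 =-95015/1045528 +sqrt(43)/28 +3*sqrt(86)/86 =0.47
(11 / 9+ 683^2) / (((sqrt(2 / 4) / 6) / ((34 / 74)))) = 142746008 *sqrt(2) / 111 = 1818678.74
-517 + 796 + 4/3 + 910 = 3571/3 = 1190.33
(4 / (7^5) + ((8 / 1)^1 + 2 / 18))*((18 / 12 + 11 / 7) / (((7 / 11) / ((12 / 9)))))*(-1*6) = -2321383724 / 7411887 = -313.20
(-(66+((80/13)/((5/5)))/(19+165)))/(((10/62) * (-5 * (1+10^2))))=612064/754975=0.81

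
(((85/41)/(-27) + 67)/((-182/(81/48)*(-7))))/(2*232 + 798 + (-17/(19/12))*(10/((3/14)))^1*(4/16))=351899/4512599728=0.00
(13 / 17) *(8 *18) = 1872 / 17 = 110.12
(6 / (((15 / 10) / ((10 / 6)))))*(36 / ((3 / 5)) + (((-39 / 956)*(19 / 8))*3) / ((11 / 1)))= 8409095 / 21032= 399.82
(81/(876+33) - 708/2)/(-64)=35745/6464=5.53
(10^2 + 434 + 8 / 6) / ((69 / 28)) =44968 / 207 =217.24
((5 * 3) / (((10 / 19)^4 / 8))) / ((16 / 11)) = 4300593 / 4000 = 1075.15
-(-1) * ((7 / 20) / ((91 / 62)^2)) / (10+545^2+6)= 0.00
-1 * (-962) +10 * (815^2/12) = 3326897/6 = 554482.83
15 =15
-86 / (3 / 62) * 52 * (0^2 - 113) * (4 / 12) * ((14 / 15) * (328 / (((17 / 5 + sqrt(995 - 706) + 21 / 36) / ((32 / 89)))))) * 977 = 17991954354110464 / 1008459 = 17841037021.94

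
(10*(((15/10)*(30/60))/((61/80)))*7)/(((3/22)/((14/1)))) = 431200/61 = 7068.85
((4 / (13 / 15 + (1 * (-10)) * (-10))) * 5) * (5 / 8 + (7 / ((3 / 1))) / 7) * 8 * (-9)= -20700 / 1513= -13.68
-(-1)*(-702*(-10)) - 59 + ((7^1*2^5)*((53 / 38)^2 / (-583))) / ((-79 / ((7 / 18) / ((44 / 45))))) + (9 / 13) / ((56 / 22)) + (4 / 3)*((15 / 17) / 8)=148651049532719 / 21353544212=6961.42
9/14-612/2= -4275/14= -305.36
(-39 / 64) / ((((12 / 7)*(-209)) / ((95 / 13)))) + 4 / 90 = 7207 / 126720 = 0.06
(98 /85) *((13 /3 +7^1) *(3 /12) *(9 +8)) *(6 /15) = 1666 /75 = 22.21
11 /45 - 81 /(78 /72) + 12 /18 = -43207 /585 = -73.86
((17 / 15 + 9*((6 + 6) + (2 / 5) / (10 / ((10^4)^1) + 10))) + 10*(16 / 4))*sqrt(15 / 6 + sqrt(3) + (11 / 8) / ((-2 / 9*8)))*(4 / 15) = 22426237*sqrt(442 + 256*sqrt(3)) / 9000900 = 74.14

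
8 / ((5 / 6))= 48 / 5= 9.60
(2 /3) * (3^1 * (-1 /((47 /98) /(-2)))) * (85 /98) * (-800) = -272000 /47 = -5787.23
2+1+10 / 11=43 / 11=3.91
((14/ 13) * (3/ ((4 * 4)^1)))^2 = 441/ 10816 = 0.04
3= 3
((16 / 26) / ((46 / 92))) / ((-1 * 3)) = -16 / 39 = -0.41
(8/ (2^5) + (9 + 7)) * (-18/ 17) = -585/ 34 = -17.21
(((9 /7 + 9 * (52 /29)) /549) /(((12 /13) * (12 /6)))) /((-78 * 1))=-131 /594384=-0.00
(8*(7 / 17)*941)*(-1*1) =-52696 / 17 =-3099.76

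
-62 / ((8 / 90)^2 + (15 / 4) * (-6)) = 251100 / 91093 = 2.76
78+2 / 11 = 860 / 11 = 78.18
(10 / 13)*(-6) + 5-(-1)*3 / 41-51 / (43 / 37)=-995279 / 22919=-43.43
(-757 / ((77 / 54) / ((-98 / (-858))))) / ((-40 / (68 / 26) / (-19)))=-15404193 / 204490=-75.33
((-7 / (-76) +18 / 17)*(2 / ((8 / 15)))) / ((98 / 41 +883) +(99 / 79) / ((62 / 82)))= 2239622745 / 460301191424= 0.00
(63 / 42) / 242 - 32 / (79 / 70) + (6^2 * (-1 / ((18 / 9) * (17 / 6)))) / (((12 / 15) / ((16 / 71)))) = -1390884821 / 46150852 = -30.14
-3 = -3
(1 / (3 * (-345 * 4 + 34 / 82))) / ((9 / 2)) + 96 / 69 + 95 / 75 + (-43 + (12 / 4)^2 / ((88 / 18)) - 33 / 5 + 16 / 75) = -1734384689461 / 38638185300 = -44.89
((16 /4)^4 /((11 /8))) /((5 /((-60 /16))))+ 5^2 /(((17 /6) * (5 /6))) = -24132 /187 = -129.05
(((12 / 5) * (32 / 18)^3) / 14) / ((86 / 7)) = 4096 / 52245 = 0.08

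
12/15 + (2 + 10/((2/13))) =339/5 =67.80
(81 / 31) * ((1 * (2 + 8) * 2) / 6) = 270 / 31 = 8.71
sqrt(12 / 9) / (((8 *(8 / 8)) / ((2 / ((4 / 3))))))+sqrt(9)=sqrt(3) / 8+3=3.22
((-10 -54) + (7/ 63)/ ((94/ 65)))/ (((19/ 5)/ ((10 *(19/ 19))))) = -168.22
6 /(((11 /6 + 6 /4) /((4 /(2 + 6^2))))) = 18 /95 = 0.19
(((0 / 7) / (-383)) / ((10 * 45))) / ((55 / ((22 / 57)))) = 0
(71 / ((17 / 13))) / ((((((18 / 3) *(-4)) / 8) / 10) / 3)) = -9230 / 17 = -542.94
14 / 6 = 7 / 3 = 2.33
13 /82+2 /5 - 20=-7971 /410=-19.44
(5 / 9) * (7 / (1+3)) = 35 / 36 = 0.97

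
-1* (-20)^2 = -400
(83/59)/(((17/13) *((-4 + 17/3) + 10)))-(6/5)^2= -236571/175525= -1.35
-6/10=-3/5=-0.60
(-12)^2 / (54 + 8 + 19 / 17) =2448 / 1073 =2.28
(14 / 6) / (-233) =-7 / 699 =-0.01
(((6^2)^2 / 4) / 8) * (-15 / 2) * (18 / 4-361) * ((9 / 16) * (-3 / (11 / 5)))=-83060.96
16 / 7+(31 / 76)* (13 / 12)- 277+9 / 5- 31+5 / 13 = -125769307 / 414960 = -303.09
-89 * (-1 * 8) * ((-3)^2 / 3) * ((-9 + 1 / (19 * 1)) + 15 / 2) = -58740 / 19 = -3091.58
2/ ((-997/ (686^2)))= -941192/ 997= -944.02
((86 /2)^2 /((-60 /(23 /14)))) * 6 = -42527 /140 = -303.76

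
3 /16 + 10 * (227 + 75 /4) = 39323 /16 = 2457.69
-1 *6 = -6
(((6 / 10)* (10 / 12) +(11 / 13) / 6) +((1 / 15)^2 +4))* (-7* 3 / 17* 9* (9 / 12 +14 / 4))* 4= -285348 / 325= -877.99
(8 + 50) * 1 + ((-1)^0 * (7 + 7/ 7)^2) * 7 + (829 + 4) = 1339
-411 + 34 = -377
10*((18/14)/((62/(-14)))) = -2.90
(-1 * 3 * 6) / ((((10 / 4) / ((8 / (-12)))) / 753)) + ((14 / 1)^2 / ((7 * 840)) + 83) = 110923 / 30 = 3697.43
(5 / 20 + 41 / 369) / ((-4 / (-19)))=1.72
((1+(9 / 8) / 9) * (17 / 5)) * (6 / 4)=459 / 80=5.74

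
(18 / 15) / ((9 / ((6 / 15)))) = 4 / 75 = 0.05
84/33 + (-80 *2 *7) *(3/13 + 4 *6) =-3880436/143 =-27135.92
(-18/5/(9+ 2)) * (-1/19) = 18/1045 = 0.02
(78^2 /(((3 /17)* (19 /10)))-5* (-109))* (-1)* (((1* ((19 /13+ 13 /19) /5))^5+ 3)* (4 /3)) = -3936743716181286620 /52403418882399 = -75123.80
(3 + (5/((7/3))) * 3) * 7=66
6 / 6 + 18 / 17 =35 / 17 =2.06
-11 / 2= -5.50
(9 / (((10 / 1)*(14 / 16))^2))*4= 576 / 1225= 0.47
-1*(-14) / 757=14 / 757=0.02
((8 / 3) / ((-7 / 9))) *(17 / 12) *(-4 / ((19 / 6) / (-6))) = -4896 / 133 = -36.81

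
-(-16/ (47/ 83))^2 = -1763584/ 2209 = -798.36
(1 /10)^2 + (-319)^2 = 101761.01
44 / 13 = 3.38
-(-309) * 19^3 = 2119431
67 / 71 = 0.94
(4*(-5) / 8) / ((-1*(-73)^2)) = 5 / 10658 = 0.00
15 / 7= 2.14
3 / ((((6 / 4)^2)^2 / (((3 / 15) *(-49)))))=-784 / 135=-5.81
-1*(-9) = 9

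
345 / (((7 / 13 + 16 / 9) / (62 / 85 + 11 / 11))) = 1186731 / 4607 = 257.59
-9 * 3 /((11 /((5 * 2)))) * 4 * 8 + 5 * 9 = -8145 /11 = -740.45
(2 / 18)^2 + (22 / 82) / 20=1711 / 66420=0.03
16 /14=8 /7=1.14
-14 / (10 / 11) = -15.40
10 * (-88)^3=-6814720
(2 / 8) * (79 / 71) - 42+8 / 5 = -40.12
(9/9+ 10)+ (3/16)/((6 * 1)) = 353/32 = 11.03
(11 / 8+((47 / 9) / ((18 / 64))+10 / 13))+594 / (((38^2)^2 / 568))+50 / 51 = 407867617399 / 18663009768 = 21.85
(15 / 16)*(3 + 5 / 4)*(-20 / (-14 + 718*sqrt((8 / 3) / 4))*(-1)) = 0.14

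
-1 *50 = -50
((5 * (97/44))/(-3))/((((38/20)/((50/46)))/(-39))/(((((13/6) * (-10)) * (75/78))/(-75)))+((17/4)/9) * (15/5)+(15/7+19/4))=-27584375/61172386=-0.45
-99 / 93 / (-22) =3 / 62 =0.05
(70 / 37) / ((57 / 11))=0.37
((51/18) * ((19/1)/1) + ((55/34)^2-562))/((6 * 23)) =-1753247/478584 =-3.66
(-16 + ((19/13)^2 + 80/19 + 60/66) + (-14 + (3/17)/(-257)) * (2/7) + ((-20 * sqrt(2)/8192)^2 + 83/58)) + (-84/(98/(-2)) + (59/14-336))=-22427726289592299029/65696310801465344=-341.38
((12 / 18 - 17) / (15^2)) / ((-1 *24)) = 49 / 16200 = 0.00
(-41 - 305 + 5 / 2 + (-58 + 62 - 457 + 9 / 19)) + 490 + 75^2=202121 / 38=5318.97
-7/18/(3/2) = -7/27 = -0.26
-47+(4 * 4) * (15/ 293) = -13531/ 293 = -46.18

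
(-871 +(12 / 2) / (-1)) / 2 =-438.50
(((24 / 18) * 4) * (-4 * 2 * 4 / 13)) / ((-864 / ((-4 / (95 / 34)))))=-2176 / 100035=-0.02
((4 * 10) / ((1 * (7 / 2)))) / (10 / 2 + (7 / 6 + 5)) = 480 / 469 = 1.02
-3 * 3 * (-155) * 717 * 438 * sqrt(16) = 1752376680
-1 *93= -93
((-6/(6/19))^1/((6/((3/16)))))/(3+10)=-19/416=-0.05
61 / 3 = 20.33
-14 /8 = -7 /4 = -1.75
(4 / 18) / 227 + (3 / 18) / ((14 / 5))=3461 / 57204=0.06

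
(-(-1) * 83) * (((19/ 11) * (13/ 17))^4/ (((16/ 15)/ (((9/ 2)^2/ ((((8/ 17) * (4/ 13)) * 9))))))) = 542179416968865/ 147315165184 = 3680.40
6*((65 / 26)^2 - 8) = -10.50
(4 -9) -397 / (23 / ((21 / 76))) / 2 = -25817 / 3496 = -7.38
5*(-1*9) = -45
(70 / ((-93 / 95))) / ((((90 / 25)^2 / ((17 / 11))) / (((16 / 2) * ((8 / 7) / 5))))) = -1292000 / 82863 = -15.59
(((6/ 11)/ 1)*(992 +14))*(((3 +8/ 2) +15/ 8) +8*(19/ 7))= 2584917/ 154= 16785.18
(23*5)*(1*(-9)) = -1035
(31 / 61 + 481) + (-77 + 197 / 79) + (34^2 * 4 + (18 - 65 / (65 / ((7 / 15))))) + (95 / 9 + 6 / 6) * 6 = 369945127 / 72285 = 5117.87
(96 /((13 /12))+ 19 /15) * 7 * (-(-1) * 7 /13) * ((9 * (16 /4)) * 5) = 10305876 /169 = 60981.51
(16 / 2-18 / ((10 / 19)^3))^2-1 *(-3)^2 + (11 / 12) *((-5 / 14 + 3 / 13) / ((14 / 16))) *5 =6364495437871 / 477750000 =13321.81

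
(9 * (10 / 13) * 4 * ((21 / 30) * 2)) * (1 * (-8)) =-4032 / 13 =-310.15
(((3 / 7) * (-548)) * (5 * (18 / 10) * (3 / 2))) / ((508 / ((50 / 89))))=-277425 / 79121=-3.51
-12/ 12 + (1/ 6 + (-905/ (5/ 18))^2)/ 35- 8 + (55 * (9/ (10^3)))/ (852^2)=102732345694631/ 338755200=303264.26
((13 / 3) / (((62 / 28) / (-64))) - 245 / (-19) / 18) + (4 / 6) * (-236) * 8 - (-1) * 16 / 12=-14650525 / 10602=-1381.86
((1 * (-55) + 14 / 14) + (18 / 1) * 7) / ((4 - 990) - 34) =-6 / 85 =-0.07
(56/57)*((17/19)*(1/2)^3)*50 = 5950/1083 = 5.49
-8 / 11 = -0.73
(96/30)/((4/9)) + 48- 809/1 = -3769/5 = -753.80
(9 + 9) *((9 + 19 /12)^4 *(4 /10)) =260144641 /2880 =90328.00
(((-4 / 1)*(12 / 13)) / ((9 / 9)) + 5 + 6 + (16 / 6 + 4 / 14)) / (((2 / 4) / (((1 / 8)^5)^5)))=2801 / 5156824199293652573356032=0.00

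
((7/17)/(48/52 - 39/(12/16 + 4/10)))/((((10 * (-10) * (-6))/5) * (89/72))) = -2093/24873720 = -0.00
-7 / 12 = -0.58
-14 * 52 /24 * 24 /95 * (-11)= 8008 /95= 84.29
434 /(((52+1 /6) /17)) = 44268 /313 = 141.43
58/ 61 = 0.95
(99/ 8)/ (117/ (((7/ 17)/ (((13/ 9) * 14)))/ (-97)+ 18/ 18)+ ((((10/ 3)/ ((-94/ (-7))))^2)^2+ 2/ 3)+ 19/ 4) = 1677314391515235/ 16596267388009454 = 0.10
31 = 31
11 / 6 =1.83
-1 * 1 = -1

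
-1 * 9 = -9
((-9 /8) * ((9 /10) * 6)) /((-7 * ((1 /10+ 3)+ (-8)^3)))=-0.00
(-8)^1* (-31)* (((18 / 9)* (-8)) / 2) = -1984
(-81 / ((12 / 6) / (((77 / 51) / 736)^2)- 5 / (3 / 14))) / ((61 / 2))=-0.00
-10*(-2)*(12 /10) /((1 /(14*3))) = 1008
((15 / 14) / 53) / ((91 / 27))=405 / 67522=0.01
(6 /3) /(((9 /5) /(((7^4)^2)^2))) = 332329305696010 /9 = 36925478410667.78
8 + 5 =13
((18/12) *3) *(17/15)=51/10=5.10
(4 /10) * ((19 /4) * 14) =133 /5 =26.60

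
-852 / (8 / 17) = -3621 / 2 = -1810.50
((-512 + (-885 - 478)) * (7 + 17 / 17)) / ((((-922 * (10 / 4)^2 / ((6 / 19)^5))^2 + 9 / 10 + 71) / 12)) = -0.00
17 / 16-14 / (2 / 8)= -54.94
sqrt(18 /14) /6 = sqrt(7) /14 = 0.19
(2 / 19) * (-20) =-40 / 19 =-2.11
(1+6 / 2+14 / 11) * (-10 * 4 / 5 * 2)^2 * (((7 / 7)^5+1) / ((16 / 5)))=843.64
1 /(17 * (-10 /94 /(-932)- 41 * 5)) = -43804 /152656855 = -0.00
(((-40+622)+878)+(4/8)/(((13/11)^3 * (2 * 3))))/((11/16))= 153971084/72501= 2123.71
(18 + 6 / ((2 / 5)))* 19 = 627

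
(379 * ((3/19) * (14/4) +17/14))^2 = 7932574225/17689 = 448446.73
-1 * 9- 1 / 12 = -109 / 12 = -9.08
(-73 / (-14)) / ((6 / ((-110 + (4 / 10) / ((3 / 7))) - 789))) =-983383 / 1260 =-780.46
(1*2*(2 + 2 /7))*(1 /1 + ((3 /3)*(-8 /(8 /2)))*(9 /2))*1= -256 /7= -36.57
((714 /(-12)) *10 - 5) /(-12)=50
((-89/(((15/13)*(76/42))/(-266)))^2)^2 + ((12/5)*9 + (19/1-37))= 10330414697835872251/625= 16528663516537395.60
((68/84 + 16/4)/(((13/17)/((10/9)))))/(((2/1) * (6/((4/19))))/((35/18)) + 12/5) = 8585/38961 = 0.22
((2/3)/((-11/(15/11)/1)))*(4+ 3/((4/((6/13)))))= -565/1573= -0.36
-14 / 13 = -1.08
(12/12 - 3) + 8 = 6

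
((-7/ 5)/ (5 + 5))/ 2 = -7/ 100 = -0.07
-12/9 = -4/3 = -1.33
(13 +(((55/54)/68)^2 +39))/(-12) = -701149393/161803008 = -4.33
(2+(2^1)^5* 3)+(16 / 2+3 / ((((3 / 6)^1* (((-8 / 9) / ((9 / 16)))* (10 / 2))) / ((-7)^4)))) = -549523 / 320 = -1717.26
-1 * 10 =-10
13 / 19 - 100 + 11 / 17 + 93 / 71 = -2232731 / 22933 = -97.36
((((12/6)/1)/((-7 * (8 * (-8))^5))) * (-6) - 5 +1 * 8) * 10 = 28185722865/939524096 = 30.00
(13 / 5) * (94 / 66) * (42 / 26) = 329 / 55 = 5.98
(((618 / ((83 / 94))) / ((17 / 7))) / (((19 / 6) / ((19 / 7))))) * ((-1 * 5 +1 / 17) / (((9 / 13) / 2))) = -84581952 / 23987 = -3526.16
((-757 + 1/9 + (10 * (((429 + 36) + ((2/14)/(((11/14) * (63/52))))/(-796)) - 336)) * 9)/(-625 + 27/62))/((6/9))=-46398247274/1780057587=-26.07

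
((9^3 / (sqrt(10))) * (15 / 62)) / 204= 729 * sqrt(10) / 8432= 0.27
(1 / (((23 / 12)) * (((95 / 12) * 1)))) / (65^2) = 144 / 9231625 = 0.00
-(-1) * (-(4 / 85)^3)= -64 / 614125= -0.00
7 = 7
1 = 1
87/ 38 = 2.29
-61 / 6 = -10.17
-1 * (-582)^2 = -338724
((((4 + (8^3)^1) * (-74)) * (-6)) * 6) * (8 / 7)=10996992 / 7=1570998.86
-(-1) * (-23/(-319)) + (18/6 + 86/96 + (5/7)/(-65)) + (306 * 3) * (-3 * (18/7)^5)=-1035848362769657/3345534192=-309621.22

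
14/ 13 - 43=-545/ 13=-41.92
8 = 8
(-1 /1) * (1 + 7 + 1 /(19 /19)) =-9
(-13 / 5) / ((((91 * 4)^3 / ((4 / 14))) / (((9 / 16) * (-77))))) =99 / 148395520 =0.00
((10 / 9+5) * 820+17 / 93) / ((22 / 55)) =6990755 / 558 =12528.23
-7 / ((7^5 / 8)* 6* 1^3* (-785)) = 4 / 5654355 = 0.00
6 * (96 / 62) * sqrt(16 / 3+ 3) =480 * sqrt(3) / 31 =26.82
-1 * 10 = -10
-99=-99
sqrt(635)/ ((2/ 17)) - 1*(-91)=91 + 17*sqrt(635)/ 2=305.19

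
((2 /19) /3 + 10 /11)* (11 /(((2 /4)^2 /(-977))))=-2313536 /57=-40588.35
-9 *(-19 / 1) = 171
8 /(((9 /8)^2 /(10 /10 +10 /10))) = 12.64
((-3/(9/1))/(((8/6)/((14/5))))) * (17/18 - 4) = 77/36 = 2.14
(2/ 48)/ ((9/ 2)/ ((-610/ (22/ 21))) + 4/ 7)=2135/ 28884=0.07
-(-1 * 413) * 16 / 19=6608 / 19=347.79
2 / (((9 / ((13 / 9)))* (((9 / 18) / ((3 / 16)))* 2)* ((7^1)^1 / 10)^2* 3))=325 / 7938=0.04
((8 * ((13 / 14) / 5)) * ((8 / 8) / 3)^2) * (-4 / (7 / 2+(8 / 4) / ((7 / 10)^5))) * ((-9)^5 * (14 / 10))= 45872622432 / 12941225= 3544.69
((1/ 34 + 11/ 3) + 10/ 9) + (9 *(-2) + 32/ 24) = -3629/ 306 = -11.86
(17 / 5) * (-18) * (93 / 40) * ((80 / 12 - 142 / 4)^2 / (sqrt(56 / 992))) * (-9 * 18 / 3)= 1277579223 * sqrt(217) / 700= 26885595.93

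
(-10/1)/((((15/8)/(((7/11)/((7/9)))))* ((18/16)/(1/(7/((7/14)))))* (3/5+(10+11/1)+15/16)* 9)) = -5120/3748437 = -0.00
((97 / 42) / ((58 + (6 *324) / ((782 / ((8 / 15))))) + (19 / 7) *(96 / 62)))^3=203161106493255069125 / 4228448191197925573180224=0.00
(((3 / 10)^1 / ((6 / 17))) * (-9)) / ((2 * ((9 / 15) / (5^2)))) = -1275 / 8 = -159.38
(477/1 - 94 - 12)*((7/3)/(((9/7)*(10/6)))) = 18179/45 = 403.98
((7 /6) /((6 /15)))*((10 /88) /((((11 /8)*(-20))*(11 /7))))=-245 /31944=-0.01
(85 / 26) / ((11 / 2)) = 85 / 143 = 0.59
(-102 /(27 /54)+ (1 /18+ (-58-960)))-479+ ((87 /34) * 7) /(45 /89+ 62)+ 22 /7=-10113748685 /5957973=-1697.52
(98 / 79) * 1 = 98 / 79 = 1.24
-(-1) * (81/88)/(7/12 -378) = -243/99638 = -0.00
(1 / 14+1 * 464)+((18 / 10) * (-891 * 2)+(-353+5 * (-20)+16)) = -222637 / 70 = -3180.53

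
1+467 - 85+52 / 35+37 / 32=431919 / 1120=385.64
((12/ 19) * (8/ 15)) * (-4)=-128/ 95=-1.35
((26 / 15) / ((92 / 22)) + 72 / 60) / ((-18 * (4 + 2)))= -557 / 37260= -0.01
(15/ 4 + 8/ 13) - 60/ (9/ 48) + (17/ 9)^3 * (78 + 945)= 6578.74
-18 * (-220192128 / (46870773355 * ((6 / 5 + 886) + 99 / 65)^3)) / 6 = 36282157891200 / 1807055773774383422302873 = 0.00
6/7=0.86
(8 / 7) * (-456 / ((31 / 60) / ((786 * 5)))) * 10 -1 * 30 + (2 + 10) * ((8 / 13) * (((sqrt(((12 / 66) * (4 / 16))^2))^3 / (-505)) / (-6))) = -75164322106237216 / 1896149255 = -39640509.26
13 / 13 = 1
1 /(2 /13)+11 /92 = 609 /92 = 6.62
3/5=0.60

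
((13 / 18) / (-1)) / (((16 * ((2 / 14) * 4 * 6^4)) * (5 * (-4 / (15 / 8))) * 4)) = 91 / 63700992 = 0.00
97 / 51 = 1.90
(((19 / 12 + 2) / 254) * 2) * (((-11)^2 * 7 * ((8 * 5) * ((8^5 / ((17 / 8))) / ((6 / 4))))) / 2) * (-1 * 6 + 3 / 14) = -61377085440 / 2159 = -28428478.67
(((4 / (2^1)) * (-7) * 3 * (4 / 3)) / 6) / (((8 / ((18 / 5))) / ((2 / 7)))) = -6 / 5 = -1.20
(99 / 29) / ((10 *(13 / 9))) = 891 / 3770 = 0.24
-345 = -345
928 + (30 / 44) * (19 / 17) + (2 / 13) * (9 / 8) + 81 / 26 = 9063259 / 9724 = 932.05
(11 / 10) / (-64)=-11 / 640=-0.02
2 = 2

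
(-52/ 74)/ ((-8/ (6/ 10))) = 39/ 740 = 0.05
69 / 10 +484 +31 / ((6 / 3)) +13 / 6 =15257 / 30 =508.57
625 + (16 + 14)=655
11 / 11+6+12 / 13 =103 / 13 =7.92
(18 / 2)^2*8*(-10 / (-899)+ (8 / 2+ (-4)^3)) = -34946640 / 899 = -38872.79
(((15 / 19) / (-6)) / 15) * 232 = -116 / 57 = -2.04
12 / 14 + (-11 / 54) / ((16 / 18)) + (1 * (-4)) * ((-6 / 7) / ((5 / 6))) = 7967 / 1680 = 4.74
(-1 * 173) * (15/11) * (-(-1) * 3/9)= -865/11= -78.64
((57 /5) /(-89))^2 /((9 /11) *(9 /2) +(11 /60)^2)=0.00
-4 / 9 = -0.44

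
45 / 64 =0.70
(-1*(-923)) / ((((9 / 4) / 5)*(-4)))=-4615 / 9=-512.78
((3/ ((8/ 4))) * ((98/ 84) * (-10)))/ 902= -35/ 1804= -0.02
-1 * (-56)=56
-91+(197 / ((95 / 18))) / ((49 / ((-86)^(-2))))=-1566489517 / 17214190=-91.00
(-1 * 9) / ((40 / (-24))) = 27 / 5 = 5.40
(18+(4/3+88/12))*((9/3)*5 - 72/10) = 208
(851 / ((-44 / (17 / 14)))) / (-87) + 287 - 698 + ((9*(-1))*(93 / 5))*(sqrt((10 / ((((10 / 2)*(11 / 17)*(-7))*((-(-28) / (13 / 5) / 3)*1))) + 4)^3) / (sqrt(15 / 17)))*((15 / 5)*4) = -17490789*sqrt(23446434) / 5187875 - 22011845 / 53592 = -16735.92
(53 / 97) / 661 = 53 / 64117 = 0.00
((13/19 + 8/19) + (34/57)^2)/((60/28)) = 0.68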